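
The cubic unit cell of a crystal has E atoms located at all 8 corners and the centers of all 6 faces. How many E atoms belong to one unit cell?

4

Corner atoms are shared by 8 cells (1/8 each), face atoms by 2 (1/2 each).
Net atoms = 8 × 1/8 + 6 × 1/2 = 1 + 3 = 4.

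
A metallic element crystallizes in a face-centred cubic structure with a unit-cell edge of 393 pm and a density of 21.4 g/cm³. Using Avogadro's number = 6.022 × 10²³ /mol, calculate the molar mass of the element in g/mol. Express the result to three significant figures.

196 g/mol

An FCC cell has Z = 4 atoms; a = 3.930 × 10^-8 cm.
M = ρ·N_A·a³/Z = 21.4 × 6.022 × 10²³ × 6.070 × 10^-23 / 4 = 196 g/mol.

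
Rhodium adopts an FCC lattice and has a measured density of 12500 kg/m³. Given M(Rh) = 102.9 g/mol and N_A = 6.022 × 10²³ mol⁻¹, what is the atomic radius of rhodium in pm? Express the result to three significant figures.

For an FCC cell (Z = 4), a³ = Z·M/(N_A·ρ) = 4 × 102.9 / (6.022 × 10²³ × 12.50) = 5.468 × 10^-23 cm³, so a = 3.796 × 10^-8 cm = 379.6 pm.
Atoms touch along the face diagonal, so √2·a = 4r, so r = 0.3536 × a = 134 pm.

134 pm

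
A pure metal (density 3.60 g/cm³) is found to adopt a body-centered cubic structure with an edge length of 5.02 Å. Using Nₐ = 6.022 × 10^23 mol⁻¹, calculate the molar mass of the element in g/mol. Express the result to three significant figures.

A BCC cell has Z = 2 atoms; a = 5.020 × 10^-8 cm.
M = ρ·N_A·a³/Z = 3.60 × 6.022 × 10²³ × 1.265 × 10^-22 / 2 = 137 g/mol.

137 g/mol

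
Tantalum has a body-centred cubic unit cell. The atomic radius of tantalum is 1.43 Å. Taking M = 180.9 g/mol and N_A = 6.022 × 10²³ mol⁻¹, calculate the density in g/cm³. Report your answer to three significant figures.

In a BCC lattice, atoms touch along the body diagonal, so √3·a = 4r, giving a = 3.302 Å = 3.302 × 10^-8 cm.
With Z = 2, ρ = Z·M/(N_A·a³) = 2 × 180.9 / (6.022 × 10²³ × 3.602 × 10^-23) = 16.68 g/cm³.

16.7 g/cm³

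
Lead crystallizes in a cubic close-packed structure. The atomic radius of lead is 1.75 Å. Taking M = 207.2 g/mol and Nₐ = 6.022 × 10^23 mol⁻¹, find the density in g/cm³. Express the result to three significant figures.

In an FCC lattice, atoms touch along the face diagonal, so √2·a = 4r, giving a = 4.950 Å = 4.950 × 10^-8 cm.
With Z = 4, ρ = Z·M/(N_A·a³) = 4 × 207.2 / (6.022 × 10²³ × 1.213 × 10^-22) = 11.35 g/cm³.

11.3 g/cm³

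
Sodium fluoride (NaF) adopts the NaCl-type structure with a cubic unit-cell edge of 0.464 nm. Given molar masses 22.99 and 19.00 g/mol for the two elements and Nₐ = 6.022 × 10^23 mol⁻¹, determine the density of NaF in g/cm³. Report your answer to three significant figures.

The NaCl-type structure contains Z = 4 formula units per cell; M(NaF) = 22.99 + 19.00 = 41.99 g/mol.
a³ = (4.640 × 10^-8 cm)³ = 9.990 × 10^-23 cm³.
ρ = 4 × 41.99 / (6.022 × 10²³ × 9.990 × 10^-23) = 2.792 g/cm³.

2.79 g/cm³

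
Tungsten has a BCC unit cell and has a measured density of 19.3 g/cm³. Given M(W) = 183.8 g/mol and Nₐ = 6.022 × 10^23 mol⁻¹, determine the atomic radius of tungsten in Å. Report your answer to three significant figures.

1.37 Å

For a BCC cell (Z = 2), a³ = Z·M/(N_A·ρ) = 2 × 183.8 / (6.022 × 10²³ × 19.30) = 3.163 × 10^-23 cm³, so a = 3.162 × 10^-8 cm = 3.162 Å.
Atoms touch along the body diagonal, so √3·a = 4r, so r = 0.4330 × a = 1.37 Å.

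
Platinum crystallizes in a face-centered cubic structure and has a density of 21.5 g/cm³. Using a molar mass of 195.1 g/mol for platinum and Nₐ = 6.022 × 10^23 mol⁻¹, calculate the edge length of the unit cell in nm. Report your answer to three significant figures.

With Z = 4 atoms per FCC cell, a³ = Z·M/(N_A·ρ) = 4 × 195.1 / (6.022 × 10²³ × 21.50 g/cm³) = 6.028 × 10^-23 cm³.
a = (6.028 × 10^-23)^(1/3) = 3.921 × 10^-8 cm = 0.392 nm.

0.392 nm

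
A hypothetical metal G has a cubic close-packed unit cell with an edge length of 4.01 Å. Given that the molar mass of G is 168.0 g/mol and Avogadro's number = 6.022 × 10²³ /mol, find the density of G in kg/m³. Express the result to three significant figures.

An FCC unit cell contains Z = 4 atoms.
Cell volume: a³ = (4.01 Å)³ = (4.010 × 10^-8 cm)³ = 6.448 × 10^-23 cm³.
ρ = Z·M/(N_A·a³) = 4 × 168.0 / (6.022 × 10²³ × 6.448 × 10^-23) = 17.31 g/cm³ = 17300 kg/m³.

17300 kg/m³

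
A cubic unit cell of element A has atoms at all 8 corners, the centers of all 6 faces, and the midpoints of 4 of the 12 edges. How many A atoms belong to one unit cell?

5

Corner atoms are shared by 8 cells (1/8 each), face atoms by 2 (1/2 each), edge atoms by 4 (1/4 each).
Net atoms = 8 × 1/8 + 6 × 1/2 + 4 × 1/4 = 1 + 3 + 1 = 5.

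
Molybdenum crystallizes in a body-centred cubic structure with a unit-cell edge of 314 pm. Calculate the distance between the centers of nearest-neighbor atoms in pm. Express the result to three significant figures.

272 pm

In a BCC structure, atoms touch along the body diagonal, so √3·a = 4r; the nearest-neighbor distance equals 2r = 0.8660·a.
d = 0.8660 × 314 = 272 pm.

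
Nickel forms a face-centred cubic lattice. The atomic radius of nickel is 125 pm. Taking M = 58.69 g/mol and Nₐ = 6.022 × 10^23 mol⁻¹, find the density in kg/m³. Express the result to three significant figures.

8820 kg/m³

In an FCC lattice, atoms touch along the face diagonal, so √2·a = 4r, giving a = 353.6 pm = 3.536 × 10^-8 cm.
With Z = 4, ρ = Z·M/(N_A·a³) = 4 × 58.69 / (6.022 × 10²³ × 4.419 × 10^-23) = 8.821 g/cm³ = 8820 kg/m³.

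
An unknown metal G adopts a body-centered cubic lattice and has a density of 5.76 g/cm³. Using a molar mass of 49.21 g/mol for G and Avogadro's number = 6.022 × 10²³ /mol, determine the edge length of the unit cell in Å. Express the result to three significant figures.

With Z = 2 atoms per BCC cell, a³ = Z·M/(N_A·ρ) = 2 × 49.21 / (6.022 × 10²³ × 5.760 g/cm³) = 2.837 × 10^-23 cm³.
a = (2.837 × 10^-23)^(1/3) = 3.050 × 10^-8 cm = 3.05 Å.

3.05 Å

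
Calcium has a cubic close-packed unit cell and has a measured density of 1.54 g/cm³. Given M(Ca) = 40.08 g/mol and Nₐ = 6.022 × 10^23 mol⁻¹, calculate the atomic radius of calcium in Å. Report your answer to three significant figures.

For an FCC cell (Z = 4), a³ = Z·M/(N_A·ρ) = 4 × 40.08 / (6.022 × 10²³ × 1.540) = 1.729 × 10^-22 cm³, so a = 5.571 × 10^-8 cm = 5.571 Å.
Atoms touch along the face diagonal, so √2·a = 4r, so r = 0.3536 × a = 1.97 Å.

1.97 Å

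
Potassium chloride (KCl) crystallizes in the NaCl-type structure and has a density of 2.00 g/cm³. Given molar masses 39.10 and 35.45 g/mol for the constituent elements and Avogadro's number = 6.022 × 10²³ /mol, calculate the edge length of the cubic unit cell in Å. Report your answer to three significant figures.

M(KCl) = 74.55 g/mol; Z = 4 formula units per cell.
a³ = Z·M/(N_A·ρ) = 4 × 74.55 / (6.022 × 10²³ × 2.00) = 2.476 × 10^-22 cm³, so a = 6.279 × 10^-8 cm = 6.28 Å.

6.28 Å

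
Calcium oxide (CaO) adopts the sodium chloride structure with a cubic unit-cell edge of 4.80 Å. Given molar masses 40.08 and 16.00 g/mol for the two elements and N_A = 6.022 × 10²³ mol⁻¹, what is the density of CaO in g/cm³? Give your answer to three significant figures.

The sodium chloride structure contains Z = 4 formula units per cell; M(CaO) = 40.08 + 16.00 = 56.08 g/mol.
a³ = (4.800 × 10^-8 cm)³ = 1.106 × 10^-22 cm³.
ρ = 4 × 56.08 / (6.022 × 10²³ × 1.106 × 10^-22) = 3.368 g/cm³.

3.37 g/cm³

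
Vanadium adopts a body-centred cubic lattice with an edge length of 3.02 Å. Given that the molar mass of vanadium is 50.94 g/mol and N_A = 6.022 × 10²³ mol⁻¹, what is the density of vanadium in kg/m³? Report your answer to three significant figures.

A BCC unit cell contains Z = 2 atoms.
Cell volume: a³ = (3.02 Å)³ = (3.020 × 10^-8 cm)³ = 2.754 × 10^-23 cm³.
ρ = Z·M/(N_A·a³) = 2 × 50.94 / (6.022 × 10²³ × 2.754 × 10^-23) = 6.142 g/cm³ = 6140 kg/m³.

6140 kg/m³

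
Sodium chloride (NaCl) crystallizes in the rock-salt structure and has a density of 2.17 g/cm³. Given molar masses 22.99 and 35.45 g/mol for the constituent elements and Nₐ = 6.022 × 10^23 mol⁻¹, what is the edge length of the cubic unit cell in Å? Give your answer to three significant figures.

M(NaCl) = 58.44 g/mol; Z = 4 formula units per cell.
a³ = Z·M/(N_A·ρ) = 4 × 58.44 / (6.022 × 10²³ × 2.17) = 1.789 × 10^-22 cm³, so a = 5.635 × 10^-8 cm = 5.63 Å.

5.63 Å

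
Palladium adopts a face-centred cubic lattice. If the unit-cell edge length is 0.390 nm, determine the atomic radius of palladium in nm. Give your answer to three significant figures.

0.138 nm

In an FCC lattice, atoms touch along the face diagonal, so √2·a = 4r.
r = √2·a/4 = 1.4142 × 0.390 / 4 = 0.138 nm.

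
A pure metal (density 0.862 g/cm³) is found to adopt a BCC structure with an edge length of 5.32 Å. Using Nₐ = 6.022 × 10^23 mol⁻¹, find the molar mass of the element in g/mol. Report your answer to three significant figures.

39.1 g/mol

A BCC cell has Z = 2 atoms; a = 5.320 × 10^-8 cm.
M = ρ·N_A·a³/Z = 0.862 × 6.022 × 10²³ × 1.506 × 10^-22 / 2 = 39.1 g/mol.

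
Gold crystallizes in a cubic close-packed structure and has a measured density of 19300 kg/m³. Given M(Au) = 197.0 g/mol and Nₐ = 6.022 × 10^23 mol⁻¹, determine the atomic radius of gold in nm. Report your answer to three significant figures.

For an FCC cell (Z = 4), a³ = Z·M/(N_A·ρ) = 4 × 197.0 / (6.022 × 10²³ × 19.30) = 6.780 × 10^-23 cm³, so a = 4.078 × 10^-8 cm = 0.4078 nm.
Atoms touch along the face diagonal, so √2·a = 4r, so r = 0.3536 × a = 0.144 nm.

0.144 nm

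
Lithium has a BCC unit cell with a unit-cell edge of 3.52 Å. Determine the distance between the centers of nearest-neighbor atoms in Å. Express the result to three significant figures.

3.05 Å

In a BCC structure, atoms touch along the body diagonal, so √3·a = 4r; the nearest-neighbor distance equals 2r = 0.8660·a.
d = 0.8660 × 3.52 = 3.05 Å.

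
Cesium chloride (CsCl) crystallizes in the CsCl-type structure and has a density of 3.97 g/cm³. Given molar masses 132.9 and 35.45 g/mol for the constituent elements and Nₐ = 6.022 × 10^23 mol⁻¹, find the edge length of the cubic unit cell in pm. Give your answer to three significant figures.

413 pm

M(CsCl) = 168.35 g/mol; Z = 1 formula unit per cell.
a³ = Z·M/(N_A·ρ) = 1 × 168.35 / (6.022 × 10²³ × 3.97) = 7.042 × 10^-23 cm³, so a = 4.129 × 10^-8 cm = 413 pm.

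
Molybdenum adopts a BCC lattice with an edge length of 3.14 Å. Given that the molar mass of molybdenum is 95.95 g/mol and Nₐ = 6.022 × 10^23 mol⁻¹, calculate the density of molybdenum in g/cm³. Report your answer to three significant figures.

A BCC unit cell contains Z = 2 atoms.
Cell volume: a³ = (3.14 Å)³ = (3.140 × 10^-8 cm)³ = 3.096 × 10^-23 cm³.
ρ = Z·M/(N_A·a³) = 2 × 95.95 / (6.022 × 10²³ × 3.096 × 10^-23) = 10.29 g/cm³.

10.3 g/cm³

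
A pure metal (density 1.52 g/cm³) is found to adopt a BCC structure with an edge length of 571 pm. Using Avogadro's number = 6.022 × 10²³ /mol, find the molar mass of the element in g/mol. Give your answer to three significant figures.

A BCC cell has Z = 2 atoms; a = 5.710 × 10^-8 cm.
M = ρ·N_A·a³/Z = 1.52 × 6.022 × 10²³ × 1.862 × 10^-22 / 2 = 85.2 g/mol.

85.2 g/mol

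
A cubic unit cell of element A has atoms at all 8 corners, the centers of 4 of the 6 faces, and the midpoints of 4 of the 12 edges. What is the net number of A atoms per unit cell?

Corner atoms are shared by 8 cells (1/8 each), face atoms by 2 (1/2 each), edge atoms by 4 (1/4 each).
Net atoms = 8 × 1/8 + 4 × 1/2 + 4 × 1/4 = 1 + 2 + 1 = 4.

4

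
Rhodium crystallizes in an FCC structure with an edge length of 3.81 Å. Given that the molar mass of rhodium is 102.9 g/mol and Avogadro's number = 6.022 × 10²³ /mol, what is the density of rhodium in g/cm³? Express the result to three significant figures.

An FCC unit cell contains Z = 4 atoms.
Cell volume: a³ = (3.81 Å)³ = (3.810 × 10^-8 cm)³ = 5.531 × 10^-23 cm³.
ρ = Z·M/(N_A·a³) = 4 × 102.9 / (6.022 × 10²³ × 5.531 × 10^-23) = 12.36 g/cm³.

12.4 g/cm³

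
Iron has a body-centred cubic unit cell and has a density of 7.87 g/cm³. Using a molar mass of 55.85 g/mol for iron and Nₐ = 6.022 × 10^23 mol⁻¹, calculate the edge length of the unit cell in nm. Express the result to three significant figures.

With Z = 2 atoms per BCC cell, a³ = Z·M/(N_A·ρ) = 2 × 55.85 / (6.022 × 10²³ × 7.870 g/cm³) = 2.357 × 10^-23 cm³.
a = (2.357 × 10^-23)^(1/3) = 2.867 × 10^-8 cm = 0.287 nm.

0.287 nm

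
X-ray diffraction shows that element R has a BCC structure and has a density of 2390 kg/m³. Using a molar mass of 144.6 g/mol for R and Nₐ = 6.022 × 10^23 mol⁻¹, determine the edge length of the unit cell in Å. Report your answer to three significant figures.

With Z = 2 atoms per BCC cell, a³ = Z·M/(N_A·ρ) = 2 × 144.6 / (6.022 × 10²³ × 2.390 g/cm³) = 2.009 × 10^-22 cm³.
a = (2.009 × 10^-22)^(1/3) = 5.857 × 10^-8 cm = 5.86 Å.

5.86 Å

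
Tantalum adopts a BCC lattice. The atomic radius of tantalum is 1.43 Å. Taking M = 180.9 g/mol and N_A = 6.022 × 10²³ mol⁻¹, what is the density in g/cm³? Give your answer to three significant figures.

16.7 g/cm³

In a BCC lattice, atoms touch along the body diagonal, so √3·a = 4r, giving a = 3.302 Å = 3.302 × 10^-8 cm.
With Z = 2, ρ = Z·M/(N_A·a³) = 2 × 180.9 / (6.022 × 10²³ × 3.602 × 10^-23) = 16.68 g/cm³.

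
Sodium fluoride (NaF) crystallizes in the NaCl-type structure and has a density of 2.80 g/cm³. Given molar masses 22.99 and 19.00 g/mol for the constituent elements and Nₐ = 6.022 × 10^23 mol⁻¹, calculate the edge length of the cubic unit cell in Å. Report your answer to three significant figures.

M(NaF) = 41.99 g/mol; Z = 4 formula units per cell.
a³ = Z·M/(N_A·ρ) = 4 × 41.99 / (6.022 × 10²³ × 2.80) = 9.961 × 10^-23 cm³, so a = 4.636 × 10^-8 cm = 4.64 Å.

4.64 Å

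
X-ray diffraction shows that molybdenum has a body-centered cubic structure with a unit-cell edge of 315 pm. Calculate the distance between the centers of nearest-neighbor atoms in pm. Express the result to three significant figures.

In a BCC structure, atoms touch along the body diagonal, so √3·a = 4r; the nearest-neighbor distance equals 2r = 0.8660·a.
d = 0.8660 × 315 = 273 pm.

273 pm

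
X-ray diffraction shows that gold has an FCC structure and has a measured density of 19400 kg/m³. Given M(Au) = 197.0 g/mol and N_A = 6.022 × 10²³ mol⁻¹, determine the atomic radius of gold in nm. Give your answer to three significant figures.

For an FCC cell (Z = 4), a³ = Z·M/(N_A·ρ) = 4 × 197.0 / (6.022 × 10²³ × 19.40) = 6.745 × 10^-23 cm³, so a = 4.071 × 10^-8 cm = 0.4071 nm.
Atoms touch along the face diagonal, so √2·a = 4r, so r = 0.3536 × a = 0.144 nm.

0.144 nm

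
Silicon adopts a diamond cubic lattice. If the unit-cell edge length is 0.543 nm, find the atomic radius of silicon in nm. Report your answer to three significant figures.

0.118 nm

In a diamond cubic lattice, nearest neighbors lie along the body diagonal with √3·a = 8r.
r = √3·a/8 = 1.7321 × 0.543 / 8 = 0.118 nm.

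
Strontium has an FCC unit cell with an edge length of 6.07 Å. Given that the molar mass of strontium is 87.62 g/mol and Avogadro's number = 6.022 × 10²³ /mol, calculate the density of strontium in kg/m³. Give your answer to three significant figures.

2600 kg/m³

An FCC unit cell contains Z = 4 atoms.
Cell volume: a³ = (6.07 Å)³ = (6.070 × 10^-8 cm)³ = 2.236 × 10^-22 cm³.
ρ = Z·M/(N_A·a³) = 4 × 87.62 / (6.022 × 10²³ × 2.236 × 10^-22) = 2.602 g/cm³ = 2600 kg/m³.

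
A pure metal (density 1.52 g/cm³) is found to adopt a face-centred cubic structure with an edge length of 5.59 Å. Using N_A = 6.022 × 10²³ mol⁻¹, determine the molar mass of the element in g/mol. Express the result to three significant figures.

40.0 g/mol

An FCC cell has Z = 4 atoms; a = 5.590 × 10^-8 cm.
M = ρ·N_A·a³/Z = 1.52 × 6.022 × 10²³ × 1.747 × 10^-22 / 4 = 40.0 g/mol.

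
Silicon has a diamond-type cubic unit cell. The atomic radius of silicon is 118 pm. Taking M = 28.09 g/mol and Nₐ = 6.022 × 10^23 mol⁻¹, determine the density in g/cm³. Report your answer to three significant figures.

In a diamond cubic lattice, nearest neighbors lie along the body diagonal with √3·a = 8r, giving a = 545.0 pm = 5.450 × 10^-8 cm.
With Z = 8, ρ = Z·M/(N_A·a³) = 8 × 28.09 / (6.022 × 10²³ × 1.619 × 10^-22) = 2.305 g/cm³.

2.30 g/cm³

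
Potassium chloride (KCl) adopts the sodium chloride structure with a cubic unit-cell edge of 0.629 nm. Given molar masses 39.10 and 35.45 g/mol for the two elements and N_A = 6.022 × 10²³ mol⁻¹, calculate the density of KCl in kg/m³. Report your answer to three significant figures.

1990 kg/m³

The sodium chloride structure contains Z = 4 formula units per cell; M(KCl) = 39.10 + 35.45 = 74.55 g/mol.
a³ = (6.290 × 10^-8 cm)³ = 2.489 × 10^-22 cm³.
ρ = 4 × 74.55 / (6.022 × 10²³ × 2.489 × 10^-22) = 1.990 g/cm³ = 1990 kg/m³.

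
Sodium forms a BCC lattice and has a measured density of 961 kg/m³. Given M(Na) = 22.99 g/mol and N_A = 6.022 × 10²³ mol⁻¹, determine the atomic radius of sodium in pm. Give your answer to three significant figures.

186 pm

For a BCC cell (Z = 2), a³ = Z·M/(N_A·ρ) = 2 × 22.99 / (6.022 × 10²³ × 0.9610) = 7.945 × 10^-23 cm³, so a = 4.299 × 10^-8 cm = 429.9 pm.
Atoms touch along the body diagonal, so √3·a = 4r, so r = 0.4330 × a = 186 pm.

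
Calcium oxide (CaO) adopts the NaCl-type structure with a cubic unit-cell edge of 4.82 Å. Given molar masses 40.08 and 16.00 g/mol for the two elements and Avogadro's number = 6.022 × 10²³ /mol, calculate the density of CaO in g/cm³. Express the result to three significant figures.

3.33 g/cm³

The NaCl-type structure contains Z = 4 formula units per cell; M(CaO) = 40.08 + 16.00 = 56.08 g/mol.
a³ = (4.820 × 10^-8 cm)³ = 1.120 × 10^-22 cm³.
ρ = 4 × 56.08 / (6.022 × 10²³ × 1.120 × 10^-22) = 3.326 g/cm³.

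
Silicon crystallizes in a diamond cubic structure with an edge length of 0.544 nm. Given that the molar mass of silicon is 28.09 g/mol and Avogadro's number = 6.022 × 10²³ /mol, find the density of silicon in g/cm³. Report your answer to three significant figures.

A diamond cubic unit cell contains Z = 8 atoms.
Cell volume: a³ = (0.544 nm)³ = (5.440 × 10^-8 cm)³ = 1.610 × 10^-22 cm³.
ρ = Z·M/(N_A·a³) = 8 × 28.09 / (6.022 × 10²³ × 1.610 × 10^-22) = 2.318 g/cm³.

2.32 g/cm³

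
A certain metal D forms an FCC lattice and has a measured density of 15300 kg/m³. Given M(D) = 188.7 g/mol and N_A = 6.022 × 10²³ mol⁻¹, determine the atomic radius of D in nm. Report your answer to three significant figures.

0.154 nm

For an FCC cell (Z = 4), a³ = Z·M/(N_A·ρ) = 4 × 188.7 / (6.022 × 10²³ × 15.30) = 8.192 × 10^-23 cm³, so a = 4.343 × 10^-8 cm = 0.4343 nm.
Atoms touch along the face diagonal, so √2·a = 4r, so r = 0.3536 × a = 0.154 nm.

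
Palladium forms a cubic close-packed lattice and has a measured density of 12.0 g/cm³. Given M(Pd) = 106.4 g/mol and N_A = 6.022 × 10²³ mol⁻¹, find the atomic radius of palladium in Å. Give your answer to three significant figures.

For an FCC cell (Z = 4), a³ = Z·M/(N_A·ρ) = 4 × 106.4 / (6.022 × 10²³ × 12.00) = 5.890 × 10^-23 cm³, so a = 3.891 × 10^-8 cm = 3.891 Å.
Atoms touch along the face diagonal, so √2·a = 4r, so r = 0.3536 × a = 1.38 Å.

1.38 Å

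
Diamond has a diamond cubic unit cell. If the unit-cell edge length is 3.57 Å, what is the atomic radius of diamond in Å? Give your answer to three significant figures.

In a diamond cubic lattice, nearest neighbors lie along the body diagonal with √3·a = 8r.
r = √3·a/8 = 1.7321 × 3.57 / 8 = 0.773 Å.

0.773 Å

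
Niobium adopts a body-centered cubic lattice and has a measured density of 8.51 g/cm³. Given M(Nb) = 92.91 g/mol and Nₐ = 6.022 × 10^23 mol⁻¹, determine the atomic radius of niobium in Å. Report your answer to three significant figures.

For a BCC cell (Z = 2), a³ = Z·M/(N_A·ρ) = 2 × 92.91 / (6.022 × 10²³ × 8.510) = 3.626 × 10^-23 cm³, so a = 3.310 × 10^-8 cm = 3.310 Å.
Atoms touch along the body diagonal, so √3·a = 4r, so r = 0.4330 × a = 1.43 Å.

1.43 Å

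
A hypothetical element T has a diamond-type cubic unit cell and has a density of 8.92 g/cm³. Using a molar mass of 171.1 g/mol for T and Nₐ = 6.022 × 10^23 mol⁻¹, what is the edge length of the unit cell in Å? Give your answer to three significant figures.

With Z = 8 atoms per diamond cubic cell, a³ = Z·M/(N_A·ρ) = 8 × 171.1 / (6.022 × 10²³ × 8.920 g/cm³) = 2.548 × 10^-22 cm³.
a = (2.548 × 10^-22)^(1/3) = 6.340 × 10^-8 cm = 6.34 Å.

6.34 Å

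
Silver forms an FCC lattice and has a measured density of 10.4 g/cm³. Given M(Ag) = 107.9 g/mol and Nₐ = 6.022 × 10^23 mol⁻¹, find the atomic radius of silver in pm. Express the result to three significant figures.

For an FCC cell (Z = 4), a³ = Z·M/(N_A·ρ) = 4 × 107.9 / (6.022 × 10²³ × 10.40) = 6.891 × 10^-23 cm³, so a = 4.100 × 10^-8 cm = 410.0 pm.
Atoms touch along the face diagonal, so √2·a = 4r, so r = 0.3536 × a = 145 pm.

145 pm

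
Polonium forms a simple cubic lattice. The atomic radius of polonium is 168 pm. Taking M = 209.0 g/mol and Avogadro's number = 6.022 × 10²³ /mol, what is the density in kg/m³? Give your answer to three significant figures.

9150 kg/m³

In a simple cubic lattice, atoms touch along the cell edge, so a = 2r, giving a = 336.0 pm = 3.360 × 10^-8 cm.
With Z = 1, ρ = Z·M/(N_A·a³) = 1 × 209.0 / (6.022 × 10²³ × 3.793 × 10^-23) = 9.149 g/cm³ = 9150 kg/m³.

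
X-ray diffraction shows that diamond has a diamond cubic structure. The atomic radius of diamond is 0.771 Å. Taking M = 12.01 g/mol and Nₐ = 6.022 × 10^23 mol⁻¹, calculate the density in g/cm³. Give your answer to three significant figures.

3.53 g/cm³

In a diamond cubic lattice, nearest neighbors lie along the body diagonal with √3·a = 8r, giving a = 3.561 Å = 3.561 × 10^-8 cm.
With Z = 8, ρ = Z·M/(N_A·a³) = 8 × 12.01 / (6.022 × 10²³ × 4.516 × 10^-23) = 3.533 g/cm³.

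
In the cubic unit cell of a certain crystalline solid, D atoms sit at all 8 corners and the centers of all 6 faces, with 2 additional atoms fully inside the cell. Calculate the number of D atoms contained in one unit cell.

Corner atoms are shared by 8 cells (1/8 each), face atoms by 2 (1/2 each), interior atoms are unshared.
Net atoms = 8 × 1/8 + 6 × 1/2 + 2 = 1 + 3 + 2 = 6.

6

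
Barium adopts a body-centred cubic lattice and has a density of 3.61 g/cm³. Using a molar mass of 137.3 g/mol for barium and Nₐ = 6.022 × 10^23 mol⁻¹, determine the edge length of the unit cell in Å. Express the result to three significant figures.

5.02 Å

With Z = 2 atoms per BCC cell, a³ = Z·M/(N_A·ρ) = 2 × 137.3 / (6.022 × 10²³ × 3.610 g/cm³) = 1.263 × 10^-22 cm³.
a = (1.263 × 10^-22)^(1/3) = 5.017 × 10^-8 cm = 5.02 Å.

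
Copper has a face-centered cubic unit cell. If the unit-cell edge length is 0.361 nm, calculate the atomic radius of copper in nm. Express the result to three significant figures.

0.128 nm

In an FCC lattice, atoms touch along the face diagonal, so √2·a = 4r.
r = √2·a/4 = 1.4142 × 0.361 / 4 = 0.128 nm.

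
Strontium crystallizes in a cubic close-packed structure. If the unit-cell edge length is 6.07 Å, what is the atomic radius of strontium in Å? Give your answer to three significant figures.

In an FCC lattice, atoms touch along the face diagonal, so √2·a = 4r.
r = √2·a/4 = 1.4142 × 6.07 / 4 = 2.15 Å.

2.15 Å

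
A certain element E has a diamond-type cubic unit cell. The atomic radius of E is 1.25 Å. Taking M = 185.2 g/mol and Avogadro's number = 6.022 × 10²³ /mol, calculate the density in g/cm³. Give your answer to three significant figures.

12.8 g/cm³

In a diamond cubic lattice, nearest neighbors lie along the body diagonal with √3·a = 8r, giving a = 5.774 Å = 5.774 × 10^-8 cm.
With Z = 8, ρ = Z·M/(N_A·a³) = 8 × 185.2 / (6.022 × 10²³ × 1.925 × 10^-22) = 12.78 g/cm³.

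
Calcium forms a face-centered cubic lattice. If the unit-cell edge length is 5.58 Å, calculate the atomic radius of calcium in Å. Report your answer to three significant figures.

1.97 Å

In an FCC lattice, atoms touch along the face diagonal, so √2·a = 4r.
r = √2·a/4 = 1.4142 × 5.58 / 4 = 1.97 Å.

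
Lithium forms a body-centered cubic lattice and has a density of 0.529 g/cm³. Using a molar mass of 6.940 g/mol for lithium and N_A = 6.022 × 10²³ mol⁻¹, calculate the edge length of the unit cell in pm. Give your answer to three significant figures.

352 pm

With Z = 2 atoms per BCC cell, a³ = Z·M/(N_A·ρ) = 2 × 6.940 / (6.022 × 10²³ × 0.5290 g/cm³) = 4.357 × 10^-23 cm³.
a = (4.357 × 10^-23)^(1/3) = 3.519 × 10^-8 cm = 352 pm.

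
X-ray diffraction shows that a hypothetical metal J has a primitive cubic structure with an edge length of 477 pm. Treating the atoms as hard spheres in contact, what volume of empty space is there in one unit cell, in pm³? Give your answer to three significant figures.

In a simple cubic lattice atoms touch along the cell edge, so a = 2r, so r = 0.5000a = 238.5 pm.
V_cell = a³ = 1.085 × 10^8 pm³; V_atoms = 1 × (4/3)πr³ = 5.683 × 10^7 pm³.
Empty space = 1.085 × 10^8 − 5.683 × 10^7 = 5.17 × 10^7 pm³.

5.17 × 10^7 pm³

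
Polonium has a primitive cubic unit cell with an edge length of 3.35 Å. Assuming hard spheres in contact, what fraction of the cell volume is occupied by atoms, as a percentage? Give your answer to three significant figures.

In a simple cubic lattice atoms touch along the cell edge, so a = 2r, so r = 0.5000a = 1.675 Å.
Packing fraction = Z·(4/3)πr³ / a³ = 1 × (4/3)π × (1.675)³ / (3.35)³ = 0.5236 = 52.4%.

52.4%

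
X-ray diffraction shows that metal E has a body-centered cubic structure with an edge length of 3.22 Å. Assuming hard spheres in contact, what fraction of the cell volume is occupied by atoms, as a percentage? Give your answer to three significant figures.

68.0%

In a BCC lattice atoms touch along the body diagonal, so √3·a = 4r, so r = 0.4330a = 1.394 Å.
Packing fraction = Z·(4/3)πr³ / a³ = 2 × (4/3)π × (1.394)³ / (3.22)³ = 0.6802 = 68.0%.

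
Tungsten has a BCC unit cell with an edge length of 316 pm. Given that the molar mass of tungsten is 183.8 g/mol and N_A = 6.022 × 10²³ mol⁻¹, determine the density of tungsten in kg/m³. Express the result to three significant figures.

A BCC unit cell contains Z = 2 atoms.
Cell volume: a³ = (316 pm)³ = (3.160 × 10^-8 cm)³ = 3.155 × 10^-23 cm³.
ρ = Z·M/(N_A·a³) = 2 × 183.8 / (6.022 × 10²³ × 3.155 × 10^-23) = 19.35 g/cm³ = 19300 kg/m³.

19300 kg/m³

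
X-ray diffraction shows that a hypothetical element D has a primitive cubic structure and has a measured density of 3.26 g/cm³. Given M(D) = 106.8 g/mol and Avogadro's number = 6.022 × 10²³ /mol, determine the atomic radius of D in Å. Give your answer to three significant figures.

1.89 Å

For a simple cubic cell (Z = 1), a³ = Z·M/(N_A·ρ) = 1 × 106.8 / (6.022 × 10²³ × 3.260) = 5.440 × 10^-23 cm³, so a = 3.789 × 10^-8 cm = 3.789 Å.
Atoms touch along the cell edge, so a = 2r, so r = 0.5000 × a = 1.89 Å.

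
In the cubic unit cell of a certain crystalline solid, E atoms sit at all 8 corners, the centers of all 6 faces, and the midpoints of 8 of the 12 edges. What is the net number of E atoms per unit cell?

6

Corner atoms are shared by 8 cells (1/8 each), face atoms by 2 (1/2 each), edge atoms by 4 (1/4 each).
Net atoms = 8 × 1/8 + 6 × 1/2 + 8 × 1/4 = 1 + 3 + 2 = 6.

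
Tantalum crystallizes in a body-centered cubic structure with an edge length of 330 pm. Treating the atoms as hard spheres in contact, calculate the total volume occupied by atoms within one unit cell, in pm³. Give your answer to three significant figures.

In a BCC lattice atoms touch along the body diagonal, so √3·a = 4r, so r = 0.4330a = 142.9 pm.
V_atoms = Z × (4/3)πr³ = 2 × (4/3)π × (142.9)³ = 2.44 × 10^7 pm³.

2.44 × 10^7 pm³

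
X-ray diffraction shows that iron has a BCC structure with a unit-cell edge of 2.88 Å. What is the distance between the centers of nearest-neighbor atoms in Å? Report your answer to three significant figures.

In a BCC structure, atoms touch along the body diagonal, so √3·a = 4r; the nearest-neighbor distance equals 2r = 0.8660·a.
d = 0.8660 × 2.88 = 2.49 Å.

2.49 Å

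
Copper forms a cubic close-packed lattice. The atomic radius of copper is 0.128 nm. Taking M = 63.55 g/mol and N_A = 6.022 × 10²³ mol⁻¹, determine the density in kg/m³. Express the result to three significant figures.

8900 kg/m³

In an FCC lattice, atoms touch along the face diagonal, so √2·a = 4r, giving a = 0.3620 nm = 3.620 × 10^-8 cm.
With Z = 4, ρ = Z·M/(N_A·a³) = 4 × 63.55 / (6.022 × 10²³ × 4.745 × 10^-23) = 8.895 g/cm³ = 8900 kg/m³.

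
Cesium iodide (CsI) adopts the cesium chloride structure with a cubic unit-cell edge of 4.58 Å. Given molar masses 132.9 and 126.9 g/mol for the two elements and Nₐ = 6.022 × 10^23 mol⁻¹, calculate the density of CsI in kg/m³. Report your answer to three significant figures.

The cesium chloride structure contains Z = 1 formula unit per cell; M(CsI) = 132.9 + 126.9 = 259.8 g/mol.
a³ = (4.580 × 10^-8 cm)³ = 9.607 × 10^-23 cm³.
ρ = 1 × 259.8 / (6.022 × 10²³ × 9.607 × 10^-23) = 4.491 g/cm³ = 4490 kg/m³.

4490 kg/m³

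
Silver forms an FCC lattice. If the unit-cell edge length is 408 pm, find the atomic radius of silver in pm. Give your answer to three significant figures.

144 pm

In an FCC lattice, atoms touch along the face diagonal, so √2·a = 4r.
r = √2·a/4 = 1.4142 × 408 / 4 = 144 pm.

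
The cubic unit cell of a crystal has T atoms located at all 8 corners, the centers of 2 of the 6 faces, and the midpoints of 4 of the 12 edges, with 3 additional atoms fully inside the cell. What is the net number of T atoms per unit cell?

6

Corner atoms are shared by 8 cells (1/8 each), face atoms by 2 (1/2 each), edge atoms by 4 (1/4 each), interior atoms are unshared.
Net atoms = 8 × 1/8 + 2 × 1/2 + 4 × 1/4 + 3 = 1 + 1 + 1 + 3 = 6.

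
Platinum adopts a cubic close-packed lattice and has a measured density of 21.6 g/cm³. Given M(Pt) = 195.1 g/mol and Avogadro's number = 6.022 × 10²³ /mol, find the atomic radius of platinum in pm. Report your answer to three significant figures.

138 pm

For an FCC cell (Z = 4), a³ = Z·M/(N_A·ρ) = 4 × 195.1 / (6.022 × 10²³ × 21.60) = 6.000 × 10^-23 cm³, so a = 3.915 × 10^-8 cm = 391.5 pm.
Atoms touch along the face diagonal, so √2·a = 4r, so r = 0.3536 × a = 138 pm.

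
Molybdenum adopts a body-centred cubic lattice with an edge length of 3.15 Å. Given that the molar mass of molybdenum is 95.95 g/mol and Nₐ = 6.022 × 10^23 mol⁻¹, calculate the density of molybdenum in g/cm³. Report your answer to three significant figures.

10.2 g/cm³

A BCC unit cell contains Z = 2 atoms.
Cell volume: a³ = (3.15 Å)³ = (3.150 × 10^-8 cm)³ = 3.126 × 10^-23 cm³.
ρ = Z·M/(N_A·a³) = 2 × 95.95 / (6.022 × 10²³ × 3.126 × 10^-23) = 10.20 g/cm³.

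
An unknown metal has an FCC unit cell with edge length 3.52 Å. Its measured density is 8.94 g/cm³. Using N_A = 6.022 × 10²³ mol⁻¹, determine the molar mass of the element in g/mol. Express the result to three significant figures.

An FCC cell has Z = 4 atoms; a = 3.520 × 10^-8 cm.
M = ρ·N_A·a³/Z = 8.94 × 6.022 × 10²³ × 4.361 × 10^-23 / 4 = 58.7 g/mol.

58.7 g/mol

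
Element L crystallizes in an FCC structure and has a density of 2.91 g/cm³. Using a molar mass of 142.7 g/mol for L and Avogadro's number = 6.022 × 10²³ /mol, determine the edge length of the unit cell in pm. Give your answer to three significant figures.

688 pm

With Z = 4 atoms per FCC cell, a³ = Z·M/(N_A·ρ) = 4 × 142.7 / (6.022 × 10²³ × 2.910 g/cm³) = 3.257 × 10^-22 cm³.
a = (3.257 × 10^-22)^(1/3) = 6.880 × 10^-8 cm = 688 pm.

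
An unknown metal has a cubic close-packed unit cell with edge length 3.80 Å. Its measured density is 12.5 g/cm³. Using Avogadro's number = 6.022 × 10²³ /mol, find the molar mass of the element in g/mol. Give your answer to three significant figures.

An FCC cell has Z = 4 atoms; a = 3.800 × 10^-8 cm.
M = ρ·N_A·a³/Z = 12.5 × 6.022 × 10²³ × 5.487 × 10^-23 / 4 = 103 g/mol.

103 g/mol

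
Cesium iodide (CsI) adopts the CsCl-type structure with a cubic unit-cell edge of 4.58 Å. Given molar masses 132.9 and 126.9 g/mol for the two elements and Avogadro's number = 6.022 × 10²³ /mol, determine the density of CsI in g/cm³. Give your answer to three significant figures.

The CsCl-type structure contains Z = 1 formula unit per cell; M(CsI) = 132.9 + 126.9 = 259.8 g/mol.
a³ = (4.580 × 10^-8 cm)³ = 9.607 × 10^-23 cm³.
ρ = 1 × 259.8 / (6.022 × 10²³ × 9.607 × 10^-23) = 4.491 g/cm³.

4.49 g/cm³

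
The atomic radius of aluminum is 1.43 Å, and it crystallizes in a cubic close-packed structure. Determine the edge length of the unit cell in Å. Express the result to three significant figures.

4.04 Å

In an FCC lattice, atoms touch along the face diagonal, so √2·a = 4r.
a = 4r/√2 = 4 × 1.43 / 1.4142 = 4.04 Å.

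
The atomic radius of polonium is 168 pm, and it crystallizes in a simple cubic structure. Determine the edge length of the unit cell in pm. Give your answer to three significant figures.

In a simple cubic lattice, atoms touch along the cell edge, so a = 2r.
a = 2r = 2 × 168 = 336 pm.

336 pm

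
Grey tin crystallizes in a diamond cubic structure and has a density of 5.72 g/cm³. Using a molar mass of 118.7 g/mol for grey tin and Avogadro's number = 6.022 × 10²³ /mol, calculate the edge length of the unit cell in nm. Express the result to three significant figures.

With Z = 8 atoms per diamond cubic cell, a³ = Z·M/(N_A·ρ) = 8 × 118.7 / (6.022 × 10²³ × 5.720 g/cm³) = 2.757 × 10^-22 cm³.
a = (2.757 × 10^-22)^(1/3) = 6.508 × 10^-8 cm = 0.651 nm.

0.651 nm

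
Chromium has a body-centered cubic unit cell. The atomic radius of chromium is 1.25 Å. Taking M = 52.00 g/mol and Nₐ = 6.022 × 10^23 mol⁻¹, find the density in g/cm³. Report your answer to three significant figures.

In a BCC lattice, atoms touch along the body diagonal, so √3·a = 4r, giving a = 2.887 Å = 2.887 × 10^-8 cm.
With Z = 2, ρ = Z·M/(N_A·a³) = 2 × 52.00 / (6.022 × 10²³ × 2.406 × 10^-23) = 7.179 g/cm³.

7.18 g/cm³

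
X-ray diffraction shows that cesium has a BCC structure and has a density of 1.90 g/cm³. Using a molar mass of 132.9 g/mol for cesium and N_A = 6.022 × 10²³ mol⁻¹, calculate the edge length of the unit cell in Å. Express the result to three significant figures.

With Z = 2 atoms per BCC cell, a³ = Z·M/(N_A·ρ) = 2 × 132.9 / (6.022 × 10²³ × 1.900 g/cm³) = 2.323 × 10^-22 cm³.
a = (2.323 × 10^-22)^(1/3) = 6.147 × 10^-8 cm = 6.15 Å.

6.15 Å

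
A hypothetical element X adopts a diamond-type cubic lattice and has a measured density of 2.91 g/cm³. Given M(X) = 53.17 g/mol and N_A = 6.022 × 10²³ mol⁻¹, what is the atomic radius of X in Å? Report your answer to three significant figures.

1.35 Å

For a diamond cubic cell (Z = 8), a³ = Z·M/(N_A·ρ) = 8 × 53.17 / (6.022 × 10²³ × 2.910) = 2.427 × 10^-22 cm³, so a = 6.238 × 10^-8 cm = 6.238 Å.
Nearest neighbors lie along the body diagonal with √3·a = 8r, so r = 0.2165 × a = 1.35 Å.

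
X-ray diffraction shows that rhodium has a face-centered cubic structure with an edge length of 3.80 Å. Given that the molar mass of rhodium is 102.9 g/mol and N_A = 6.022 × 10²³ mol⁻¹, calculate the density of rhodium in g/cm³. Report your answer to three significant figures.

An FCC unit cell contains Z = 4 atoms.
Cell volume: a³ = (3.80 Å)³ = (3.800 × 10^-8 cm)³ = 5.487 × 10^-23 cm³.
ρ = Z·M/(N_A·a³) = 4 × 102.9 / (6.022 × 10²³ × 5.487 × 10^-23) = 12.46 g/cm³.

12.5 g/cm³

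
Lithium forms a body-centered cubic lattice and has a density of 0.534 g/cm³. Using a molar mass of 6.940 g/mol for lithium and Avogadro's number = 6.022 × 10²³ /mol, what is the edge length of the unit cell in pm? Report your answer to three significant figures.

351 pm

With Z = 2 atoms per BCC cell, a³ = Z·M/(N_A·ρ) = 2 × 6.940 / (6.022 × 10²³ × 0.5340 g/cm³) = 4.316 × 10^-23 cm³.
a = (4.316 × 10^-23)^(1/3) = 3.508 × 10^-8 cm = 351 pm.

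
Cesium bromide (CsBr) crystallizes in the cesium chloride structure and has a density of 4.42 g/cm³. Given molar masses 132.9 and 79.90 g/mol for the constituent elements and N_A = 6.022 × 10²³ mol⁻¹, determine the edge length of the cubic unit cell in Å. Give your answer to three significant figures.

4.31 Å

M(CsBr) = 212.8 g/mol; Z = 1 formula unit per cell.
a³ = Z·M/(N_A·ρ) = 1 × 212.8 / (6.022 × 10²³ × 4.42) = 7.995 × 10^-23 cm³, so a = 4.308 × 10^-8 cm = 4.31 Å.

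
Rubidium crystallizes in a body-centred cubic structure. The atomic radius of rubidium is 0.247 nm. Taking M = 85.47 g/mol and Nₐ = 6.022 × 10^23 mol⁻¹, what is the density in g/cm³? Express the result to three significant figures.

1.53 g/cm³

In a BCC lattice, atoms touch along the body diagonal, so √3·a = 4r, giving a = 0.5704 nm = 5.704 × 10^-8 cm.
With Z = 2, ρ = Z·M/(N_A·a³) = 2 × 85.47 / (6.022 × 10²³ × 1.856 × 10^-22) = 1.529 g/cm³.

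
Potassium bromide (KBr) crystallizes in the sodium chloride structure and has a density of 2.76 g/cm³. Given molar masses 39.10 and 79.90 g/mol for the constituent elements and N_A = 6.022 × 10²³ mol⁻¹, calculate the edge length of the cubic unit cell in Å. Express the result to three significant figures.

M(KBr) = 119.0 g/mol; Z = 4 formula units per cell.
a³ = Z·M/(N_A·ρ) = 4 × 119.0 / (6.022 × 10²³ × 2.76) = 2.864 × 10^-22 cm³, so a = 6.592 × 10^-8 cm = 6.59 Å.

6.59 Å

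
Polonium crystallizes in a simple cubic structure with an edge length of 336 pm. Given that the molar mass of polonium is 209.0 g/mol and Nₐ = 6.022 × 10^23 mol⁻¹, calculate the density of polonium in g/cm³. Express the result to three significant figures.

9.15 g/cm³

A simple cubic unit cell contains Z = 1 atom.
Cell volume: a³ = (336 pm)³ = (3.360 × 10^-8 cm)³ = 3.793 × 10^-23 cm³.
ρ = Z·M/(N_A·a³) = 1 × 209.0 / (6.022 × 10²³ × 3.793 × 10^-23) = 9.149 g/cm³.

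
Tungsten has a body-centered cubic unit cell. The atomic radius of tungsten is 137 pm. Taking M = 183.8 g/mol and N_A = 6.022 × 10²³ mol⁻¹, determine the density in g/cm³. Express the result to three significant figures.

In a BCC lattice, atoms touch along the body diagonal, so √3·a = 4r, giving a = 316.4 pm = 3.164 × 10^-8 cm.
With Z = 2, ρ = Z·M/(N_A·a³) = 2 × 183.8 / (6.022 × 10²³ × 3.167 × 10^-23) = 19.27 g/cm³.

19.3 g/cm³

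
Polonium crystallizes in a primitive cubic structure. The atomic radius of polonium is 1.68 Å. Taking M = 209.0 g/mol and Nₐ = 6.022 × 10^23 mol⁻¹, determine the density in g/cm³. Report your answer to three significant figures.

9.15 g/cm³

In a simple cubic lattice, atoms touch along the cell edge, so a = 2r, giving a = 3.360 Å = 3.360 × 10^-8 cm.
With Z = 1, ρ = Z·M/(N_A·a³) = 1 × 209.0 / (6.022 × 10²³ × 3.793 × 10^-23) = 9.149 g/cm³.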